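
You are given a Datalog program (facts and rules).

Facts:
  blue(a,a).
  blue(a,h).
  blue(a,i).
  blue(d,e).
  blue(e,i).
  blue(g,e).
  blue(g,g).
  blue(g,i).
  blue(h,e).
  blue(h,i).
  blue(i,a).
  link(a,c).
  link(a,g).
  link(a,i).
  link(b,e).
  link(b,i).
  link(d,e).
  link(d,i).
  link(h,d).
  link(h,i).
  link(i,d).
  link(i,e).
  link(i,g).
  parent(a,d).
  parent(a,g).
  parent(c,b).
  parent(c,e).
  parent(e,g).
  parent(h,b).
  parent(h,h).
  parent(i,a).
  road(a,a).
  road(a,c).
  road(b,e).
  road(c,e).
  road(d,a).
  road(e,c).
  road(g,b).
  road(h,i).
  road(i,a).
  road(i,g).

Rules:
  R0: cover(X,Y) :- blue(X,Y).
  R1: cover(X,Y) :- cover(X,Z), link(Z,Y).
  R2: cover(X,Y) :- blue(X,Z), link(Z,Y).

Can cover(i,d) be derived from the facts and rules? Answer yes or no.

yes

round 1: derive cover(a,a) via R0 from blue(a,a)
round 1: derive cover(a,h) via R0 from blue(a,h)
round 1: derive cover(a,i) via R0 from blue(a,i)
round 1: derive cover(d,e) via R0 from blue(d,e)
round 1: derive cover(e,i) via R0 from blue(e,i)
round 1: derive cover(g,e) via R0 from blue(g,e)
round 1: derive cover(g,g) via R0 from blue(g,g)
round 1: derive cover(g,i) via R0 from blue(g,i)
round 1: derive cover(h,e) via R0 from blue(h,e)
round 1: derive cover(h,i) via R0 from blue(h,i)
round 1: derive cover(i,a) via R0 from blue(i,a)
round 1: derive cover(a,c) via R2 from blue(a,a), link(a,c)
round 1: derive cover(a,d) via R2 from blue(a,h), link(h,d)
round 1: derive cover(a,e) via R2 from blue(a,i), link(i,e)
round 1: derive cover(a,g) via R2 from blue(a,a), link(a,g)
round 1: derive cover(e,d) via R2 from blue(e,i), link(i,d)
round 1: derive cover(e,e) via R2 from blue(e,i), link(i,e)
round 1: derive cover(e,g) via R2 from blue(e,i), link(i,g)
round 1: derive cover(g,d) via R2 from blue(g,i), link(i,d)
round 1: derive cover(h,d) via R2 from blue(h,i), link(i,d)
round 1: derive cover(h,g) via R2 from blue(h,i), link(i,g)
round 1: derive cover(i,c) via R2 from blue(i,a), link(a,c)
round 1: derive cover(i,g) via R2 from blue(i,a), link(a,g)
round 1: derive cover(i,i) via R2 from blue(i,a), link(a,i)
round 2: derive cover(i,d) via R1 from cover(i,i), link(i,d)
round 2: derive cover(i,e) via R1 from cover(i,i), link(i,e)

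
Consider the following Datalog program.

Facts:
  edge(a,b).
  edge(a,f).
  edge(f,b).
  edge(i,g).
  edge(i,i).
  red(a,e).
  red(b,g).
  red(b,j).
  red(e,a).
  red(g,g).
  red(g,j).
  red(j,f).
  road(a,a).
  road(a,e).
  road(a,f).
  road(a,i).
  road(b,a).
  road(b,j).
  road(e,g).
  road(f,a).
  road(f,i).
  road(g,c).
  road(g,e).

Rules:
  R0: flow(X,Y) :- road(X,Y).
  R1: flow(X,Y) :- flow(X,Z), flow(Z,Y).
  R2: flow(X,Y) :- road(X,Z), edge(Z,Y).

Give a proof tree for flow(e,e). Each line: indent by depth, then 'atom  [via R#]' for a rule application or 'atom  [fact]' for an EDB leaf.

round 1: derive flow(a,a) via R0 from road(a,a)
round 1: derive flow(a,e) via R0 from road(a,e)
round 1: derive flow(a,f) via R0 from road(a,f)
round 1: derive flow(a,i) via R0 from road(a,i)
round 1: derive flow(b,a) via R0 from road(b,a)
round 1: derive flow(b,j) via R0 from road(b,j)
round 1: derive flow(e,g) via R0 from road(e,g)
round 1: derive flow(f,a) via R0 from road(f,a)
round 1: derive flow(f,i) via R0 from road(f,i)
round 1: derive flow(g,c) via R0 from road(g,c)
round 1: derive flow(g,e) via R0 from road(g,e)
round 1: derive flow(a,b) via R2 from road(a,a), edge(a,b)
round 1: derive flow(a,g) via R2 from road(a,i), edge(i,g)
round 1: derive flow(b,b) via R2 from road(b,a), edge(a,b)
round 1: derive flow(b,f) via R2 from road(b,a), edge(a,f)
round 1: derive flow(f,b) via R2 from road(f,a), edge(a,b)
round 1: derive flow(f,f) via R2 from road(f,a), edge(a,f)
round 1: derive flow(f,g) via R2 from road(f,i), edge(i,g)
round 2: derive flow(a,c) via R1 from flow(a,g), flow(g,c)
round 2: derive flow(a,j) via R1 from flow(a,b), flow(b,j)
round 2: derive flow(b,e) via R1 from flow(b,a), flow(a,e)
round 2: derive flow(b,g) via R1 from flow(b,a), flow(a,g)
round 2: derive flow(b,i) via R1 from flow(b,a), flow(a,i)
round 2: derive flow(e,c) via R1 from flow(e,g), flow(g,c)
round 2: derive flow(e,e) via R1 from flow(e,g), flow(g,e)
round 2: derive flow(f,c) via R1 from flow(f,g), flow(g,c)
round 2: derive flow(f,e) via R1 from flow(f,a), flow(a,e)
round 2: derive flow(f,j) via R1 from flow(f,b), flow(b,j)
round 2: derive flow(g,g) via R1 from flow(g,e), flow(e,g)
round 3: derive flow(b,c) via R1 from flow(b,a), flow(a,c)

flow(e,e)  [via R1]
  flow(e,g)  [via R0]
    road(e,g)  [fact]
  flow(g,e)  [via R0]
    road(g,e)  [fact]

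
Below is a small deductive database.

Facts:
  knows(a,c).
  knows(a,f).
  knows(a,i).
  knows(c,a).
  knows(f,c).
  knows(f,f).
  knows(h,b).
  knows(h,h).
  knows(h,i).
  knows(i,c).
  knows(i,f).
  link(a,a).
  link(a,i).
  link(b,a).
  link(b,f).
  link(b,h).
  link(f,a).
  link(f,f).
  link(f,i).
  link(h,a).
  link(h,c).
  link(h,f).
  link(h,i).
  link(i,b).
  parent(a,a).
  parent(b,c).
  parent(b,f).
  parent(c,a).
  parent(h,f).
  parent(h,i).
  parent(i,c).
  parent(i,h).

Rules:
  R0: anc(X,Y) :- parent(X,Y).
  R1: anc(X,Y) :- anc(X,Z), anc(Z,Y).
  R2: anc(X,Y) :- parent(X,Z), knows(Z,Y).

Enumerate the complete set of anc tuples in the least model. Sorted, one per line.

anc(a,a)
anc(a,b)
anc(a,c)
anc(a,f)
anc(a,h)
anc(a,i)
anc(b,a)
anc(b,b)
anc(b,c)
anc(b,f)
anc(b,h)
anc(b,i)
anc(c,a)
anc(c,b)
anc(c,c)
anc(c,f)
anc(c,h)
anc(c,i)
anc(h,a)
anc(h,b)
anc(h,c)
anc(h,f)
anc(h,h)
anc(h,i)
anc(i,a)
anc(i,b)
anc(i,c)
anc(i,f)
anc(i,h)
anc(i,i)

round 1: derive anc(a,a) via R0 from parent(a,a)
round 1: derive anc(b,c) via R0 from parent(b,c)
round 1: derive anc(b,f) via R0 from parent(b,f)
round 1: derive anc(c,a) via R0 from parent(c,a)
round 1: derive anc(h,f) via R0 from parent(h,f)
round 1: derive anc(h,i) via R0 from parent(h,i)
round 1: derive anc(i,c) via R0 from parent(i,c)
round 1: derive anc(i,h) via R0 from parent(i,h)
round 1: derive anc(a,c) via R2 from parent(a,a), knows(a,c)
round 1: derive anc(a,f) via R2 from parent(a,a), knows(a,f)
round 1: derive anc(a,i) via R2 from parent(a,a), knows(a,i)
round 1: derive anc(b,a) via R2 from parent(b,c), knows(c,a)
round 1: derive anc(c,c) via R2 from parent(c,a), knows(a,c)
round 1: derive anc(c,f) via R2 from parent(c,a), knows(a,f)
round 1: derive anc(c,i) via R2 from parent(c,a), knows(a,i)
round 1: derive anc(h,c) via R2 from parent(h,f), knows(f,c)
round 1: derive anc(i,a) via R2 from parent(i,c), knows(c,a)
round 1: derive anc(i,b) via R2 from parent(i,h), knows(h,b)
round 1: derive anc(i,i) via R2 from parent(i,h), knows(h,i)
round 2: derive anc(a,b) via R1 from anc(a,i), anc(i,b)
round 2: derive anc(a,h) via R1 from anc(a,i), anc(i,h)
round 2: derive anc(b,i) via R1 from anc(b,a), anc(a,i)
round 2: derive anc(c,b) via R1 from anc(c,i), anc(i,b)
round 2: derive anc(c,h) via R1 from anc(c,i), anc(i,h)
round 2: derive anc(h,a) via R1 from anc(h,c), anc(c,a)
round 2: derive anc(h,b) via R1 from anc(h,i), anc(i,b)
round 2: derive anc(h,h) via R1 from anc(h,i), anc(i,h)
round 2: derive anc(i,f) via R1 from anc(i,a), anc(a,f)
round 3: derive anc(b,b) via R1 from anc(b,a), anc(a,b)
round 3: derive anc(b,h) via R1 from anc(b,a), anc(a,h)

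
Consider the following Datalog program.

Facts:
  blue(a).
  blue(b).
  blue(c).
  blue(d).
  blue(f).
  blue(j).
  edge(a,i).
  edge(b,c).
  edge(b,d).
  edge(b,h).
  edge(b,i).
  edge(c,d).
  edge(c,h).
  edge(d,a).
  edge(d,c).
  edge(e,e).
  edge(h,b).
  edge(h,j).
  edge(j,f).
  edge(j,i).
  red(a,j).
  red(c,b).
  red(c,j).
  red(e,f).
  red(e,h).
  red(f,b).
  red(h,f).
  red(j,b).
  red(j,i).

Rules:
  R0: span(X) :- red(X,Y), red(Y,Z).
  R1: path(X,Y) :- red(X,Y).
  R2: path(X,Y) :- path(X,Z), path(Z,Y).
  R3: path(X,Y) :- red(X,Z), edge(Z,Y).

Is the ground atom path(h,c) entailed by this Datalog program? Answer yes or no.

yes

round 1: derive path(a,j) via R1 from red(a,j)
round 1: derive path(c,b) via R1 from red(c,b)
round 1: derive path(c,j) via R1 from red(c,j)
round 1: derive path(e,f) via R1 from red(e,f)
round 1: derive path(e,h) via R1 from red(e,h)
round 1: derive path(f,b) via R1 from red(f,b)
round 1: derive path(h,f) via R1 from red(h,f)
round 1: derive path(j,b) via R1 from red(j,b)
round 1: derive path(j,i) via R1 from red(j,i)
round 1: derive path(a,f) via R3 from red(a,j), edge(j,f)
round 1: derive path(a,i) via R3 from red(a,j), edge(j,i)
round 1: derive path(c,c) via R3 from red(c,b), edge(b,c)
round 1: derive path(c,d) via R3 from red(c,b), edge(b,d)
round 1: derive path(c,f) via R3 from red(c,j), edge(j,f)
round 1: derive path(c,h) via R3 from red(c,b), edge(b,h)
round 1: derive path(c,i) via R3 from red(c,b), edge(b,i)
round 1: derive path(e,b) via R3 from red(e,h), edge(h,b)
round 1: derive path(e,j) via R3 from red(e,h), edge(h,j)
round 1: derive path(f,c) via R3 from red(f,b), edge(b,c)
round 1: derive path(f,d) via R3 from red(f,b), edge(b,d)
round 1: derive path(f,h) via R3 from red(f,b), edge(b,h)
round 1: derive path(f,i) via R3 from red(f,b), edge(b,i)
round 1: derive path(j,c) via R3 from red(j,b), edge(b,c)
round 1: derive path(j,d) via R3 from red(j,b), edge(b,d)
round 1: derive path(j,h) via R3 from red(j,b), edge(b,h)
round 2: derive path(a,b) via R2 from path(a,f), path(f,b)
round 2: derive path(a,c) via R2 from path(a,f), path(f,c)
round 2: derive path(a,d) via R2 from path(a,f), path(f,d)
round 2: derive path(a,h) via R2 from path(a,f), path(f,h)
round 2: derive path(e,c) via R2 from path(e,f), path(f,c)
round 2: derive path(e,d) via R2 from path(e,f), path(f,d)
round 2: derive path(e,i) via R2 from path(e,f), path(f,i)
round 2: derive path(f,f) via R2 from path(f,c), path(c,f)
round 2: derive path(f,j) via R2 from path(f,c), path(c,j)
round 2: derive path(h,b) via R2 from path(h,f), path(f,b)
round 2: derive path(h,c) via R2 from path(h,f), path(f,c)
round 2: derive path(h,d) via R2 from path(h,f), path(f,d)
round 2: derive path(h,h) via R2 from path(h,f), path(f,h)
round 2: derive path(h,i) via R2 from path(h,f), path(f,i)
round 2: derive path(j,f) via R2 from path(j,c), path(c,f)
round 2: derive path(j,j) via R2 from path(j,c), path(c,j)
round 3: derive path(h,j) via R2 from path(h,c), path(c,j)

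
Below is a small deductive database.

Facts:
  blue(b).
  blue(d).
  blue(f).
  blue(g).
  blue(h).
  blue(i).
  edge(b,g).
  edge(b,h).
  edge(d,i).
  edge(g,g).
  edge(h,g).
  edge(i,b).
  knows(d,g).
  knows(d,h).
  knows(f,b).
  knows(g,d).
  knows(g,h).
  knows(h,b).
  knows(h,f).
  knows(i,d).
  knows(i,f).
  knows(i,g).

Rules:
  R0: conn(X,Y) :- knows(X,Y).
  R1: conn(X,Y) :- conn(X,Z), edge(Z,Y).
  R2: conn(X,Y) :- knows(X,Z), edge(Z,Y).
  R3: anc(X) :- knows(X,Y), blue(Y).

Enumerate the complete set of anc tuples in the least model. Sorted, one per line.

anc(d)
anc(f)
anc(g)
anc(h)
anc(i)

round 1: derive anc(d) via R3 from knows(d,g), blue(g)
round 1: derive anc(f) via R3 from knows(f,b), blue(b)
round 1: derive anc(g) via R3 from knows(g,d), blue(d)
round 1: derive anc(h) via R3 from knows(h,b), blue(b)
round 1: derive anc(i) via R3 from knows(i,d), blue(d)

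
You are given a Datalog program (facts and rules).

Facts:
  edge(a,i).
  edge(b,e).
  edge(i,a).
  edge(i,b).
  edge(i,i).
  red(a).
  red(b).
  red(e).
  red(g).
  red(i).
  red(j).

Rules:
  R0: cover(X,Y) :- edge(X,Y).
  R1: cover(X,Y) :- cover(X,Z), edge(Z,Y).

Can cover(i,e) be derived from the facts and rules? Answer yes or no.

yes

round 1: derive cover(a,i) via R0 from edge(a,i)
round 1: derive cover(b,e) via R0 from edge(b,e)
round 1: derive cover(i,a) via R0 from edge(i,a)
round 1: derive cover(i,b) via R0 from edge(i,b)
round 1: derive cover(i,i) via R0 from edge(i,i)
round 2: derive cover(a,a) via R1 from cover(a,i), edge(i,a)
round 2: derive cover(a,b) via R1 from cover(a,i), edge(i,b)
round 2: derive cover(i,e) via R1 from cover(i,b), edge(b,e)
round 3: derive cover(a,e) via R1 from cover(a,b), edge(b,e)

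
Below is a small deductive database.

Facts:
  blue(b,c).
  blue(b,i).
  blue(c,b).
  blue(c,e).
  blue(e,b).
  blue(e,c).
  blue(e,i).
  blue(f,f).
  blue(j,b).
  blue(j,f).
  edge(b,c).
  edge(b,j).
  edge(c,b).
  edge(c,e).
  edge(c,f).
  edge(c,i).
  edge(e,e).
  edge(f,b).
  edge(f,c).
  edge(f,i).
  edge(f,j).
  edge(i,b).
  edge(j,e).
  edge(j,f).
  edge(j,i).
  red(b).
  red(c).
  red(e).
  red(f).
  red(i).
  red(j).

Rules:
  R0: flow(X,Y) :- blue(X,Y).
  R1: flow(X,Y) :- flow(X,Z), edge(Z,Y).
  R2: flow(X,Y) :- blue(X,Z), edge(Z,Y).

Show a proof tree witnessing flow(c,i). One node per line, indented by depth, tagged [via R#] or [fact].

round 1: derive flow(b,c) via R0 from blue(b,c)
round 1: derive flow(b,i) via R0 from blue(b,i)
round 1: derive flow(c,b) via R0 from blue(c,b)
round 1: derive flow(c,e) via R0 from blue(c,e)
round 1: derive flow(e,b) via R0 from blue(e,b)
round 1: derive flow(e,c) via R0 from blue(e,c)
round 1: derive flow(e,i) via R0 from blue(e,i)
round 1: derive flow(f,f) via R0 from blue(f,f)
round 1: derive flow(j,b) via R0 from blue(j,b)
round 1: derive flow(j,f) via R0 from blue(j,f)
round 1: derive flow(b,b) via R2 from blue(b,c), edge(c,b)
round 1: derive flow(b,e) via R2 from blue(b,c), edge(c,e)
round 1: derive flow(b,f) via R2 from blue(b,c), edge(c,f)
round 1: derive flow(c,c) via R2 from blue(c,b), edge(b,c)
round 1: derive flow(c,j) via R2 from blue(c,b), edge(b,j)
round 1: derive flow(e,e) via R2 from blue(e,c), edge(c,e)
round 1: derive flow(e,f) via R2 from blue(e,c), edge(c,f)
round 1: derive flow(e,j) via R2 from blue(e,b), edge(b,j)
round 1: derive flow(f,b) via R2 from blue(f,f), edge(f,b)
round 1: derive flow(f,c) via R2 from blue(f,f), edge(f,c)
round 1: derive flow(f,i) via R2 from blue(f,f), edge(f,i)
round 1: derive flow(f,j) via R2 from blue(f,f), edge(f,j)
round 1: derive flow(j,c) via R2 from blue(j,b), edge(b,c)
round 1: derive flow(j,i) via R2 from blue(j,f), edge(f,i)
round 1: derive flow(j,j) via R2 from blue(j,b), edge(b,j)
round 2: derive flow(b,j) via R1 from flow(b,b), edge(b,j)
round 2: derive flow(c,f) via R1 from flow(c,c), edge(c,f)
round 2: derive flow(c,i) via R1 from flow(c,c), edge(c,i)
round 2: derive flow(f,e) via R1 from flow(f,c), edge(c,e)
round 2: derive flow(j,e) via R1 from flow(j,c), edge(c,e)

flow(c,i)  [via R1]
  flow(c,c)  [via R2]
    blue(c,b)  [fact]
    edge(b,c)  [fact]
  edge(c,i)  [fact]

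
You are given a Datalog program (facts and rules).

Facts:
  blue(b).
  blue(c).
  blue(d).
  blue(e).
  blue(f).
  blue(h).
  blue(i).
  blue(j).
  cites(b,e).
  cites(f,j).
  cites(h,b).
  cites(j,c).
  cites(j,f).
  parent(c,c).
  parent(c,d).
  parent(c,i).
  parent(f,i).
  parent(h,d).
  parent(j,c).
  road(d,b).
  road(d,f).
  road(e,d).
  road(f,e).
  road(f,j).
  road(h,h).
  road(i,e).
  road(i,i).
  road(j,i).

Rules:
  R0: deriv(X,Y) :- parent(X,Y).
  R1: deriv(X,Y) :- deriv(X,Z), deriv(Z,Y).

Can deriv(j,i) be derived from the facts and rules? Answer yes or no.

yes

round 1: derive deriv(c,c) via R0 from parent(c,c)
round 1: derive deriv(c,d) via R0 from parent(c,d)
round 1: derive deriv(c,i) via R0 from parent(c,i)
round 1: derive deriv(f,i) via R0 from parent(f,i)
round 1: derive deriv(h,d) via R0 from parent(h,d)
round 1: derive deriv(j,c) via R0 from parent(j,c)
round 2: derive deriv(j,d) via R1 from deriv(j,c), deriv(c,d)
round 2: derive deriv(j,i) via R1 from deriv(j,c), deriv(c,i)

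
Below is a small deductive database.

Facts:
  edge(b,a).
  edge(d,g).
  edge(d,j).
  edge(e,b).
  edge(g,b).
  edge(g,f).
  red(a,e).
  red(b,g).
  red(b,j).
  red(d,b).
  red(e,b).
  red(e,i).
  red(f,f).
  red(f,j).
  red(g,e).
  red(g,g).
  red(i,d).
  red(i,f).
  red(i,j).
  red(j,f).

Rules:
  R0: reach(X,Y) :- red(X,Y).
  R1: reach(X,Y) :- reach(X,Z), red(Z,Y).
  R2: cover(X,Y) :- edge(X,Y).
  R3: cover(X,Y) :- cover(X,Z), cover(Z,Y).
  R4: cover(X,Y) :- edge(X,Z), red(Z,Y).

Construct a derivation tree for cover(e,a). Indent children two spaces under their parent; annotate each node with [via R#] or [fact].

round 1: derive cover(b,a) via R2 from edge(b,a)
round 1: derive cover(d,g) via R2 from edge(d,g)
round 1: derive cover(d,j) via R2 from edge(d,j)
round 1: derive cover(e,b) via R2 from edge(e,b)
round 1: derive cover(g,b) via R2 from edge(g,b)
round 1: derive cover(g,f) via R2 from edge(g,f)
round 1: derive cover(b,e) via R4 from edge(b,a), red(a,e)
round 1: derive cover(d,e) via R4 from edge(d,g), red(g,e)
round 1: derive cover(d,f) via R4 from edge(d,j), red(j,f)
round 1: derive cover(e,g) via R4 from edge(e,b), red(b,g)
round 1: derive cover(e,j) via R4 from edge(e,b), red(b,j)
round 1: derive cover(g,g) via R4 from edge(g,b), red(b,g)
round 1: derive cover(g,j) via R4 from edge(g,b), red(b,j)
round 2: derive cover(b,b) via R3 from cover(b,e), cover(e,b)
round 2: derive cover(b,g) via R3 from cover(b,e), cover(e,g)
round 2: derive cover(b,j) via R3 from cover(b,e), cover(e,j)
round 2: derive cover(d,b) via R3 from cover(d,e), cover(e,b)
round 2: derive cover(e,a) via R3 from cover(e,b), cover(b,a)
round 2: derive cover(e,e) via R3 from cover(e,b), cover(b,e)
round 2: derive cover(e,f) via R3 from cover(e,g), cover(g,f)
round 2: derive cover(g,a) via R3 from cover(g,b), cover(b,a)
round 2: derive cover(g,e) via R3 from cover(g,b), cover(b,e)
round 3: derive cover(b,f) via R3 from cover(b,e), cover(e,f)
round 3: derive cover(d,a) via R3 from cover(d,b), cover(b,a)

cover(e,a)  [via R3]
  cover(e,b)  [via R2]
    edge(e,b)  [fact]
  cover(b,a)  [via R2]
    edge(b,a)  [fact]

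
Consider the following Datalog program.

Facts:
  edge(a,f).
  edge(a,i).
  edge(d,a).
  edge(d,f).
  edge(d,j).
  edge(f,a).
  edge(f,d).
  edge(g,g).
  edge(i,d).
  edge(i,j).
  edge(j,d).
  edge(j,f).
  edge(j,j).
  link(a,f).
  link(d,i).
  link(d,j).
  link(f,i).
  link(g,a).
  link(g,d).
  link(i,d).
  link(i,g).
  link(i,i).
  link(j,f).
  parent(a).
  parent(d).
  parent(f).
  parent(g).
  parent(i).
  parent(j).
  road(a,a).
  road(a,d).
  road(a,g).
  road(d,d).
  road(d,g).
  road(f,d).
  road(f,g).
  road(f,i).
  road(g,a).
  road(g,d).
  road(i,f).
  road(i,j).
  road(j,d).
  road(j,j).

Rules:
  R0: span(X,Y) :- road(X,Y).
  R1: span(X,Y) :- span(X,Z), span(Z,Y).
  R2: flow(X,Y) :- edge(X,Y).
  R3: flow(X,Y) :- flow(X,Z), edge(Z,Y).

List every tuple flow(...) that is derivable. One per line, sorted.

round 1: derive flow(a,f) via R2 from edge(a,f)
round 1: derive flow(a,i) via R2 from edge(a,i)
round 1: derive flow(d,a) via R2 from edge(d,a)
round 1: derive flow(d,f) via R2 from edge(d,f)
round 1: derive flow(d,j) via R2 from edge(d,j)
round 1: derive flow(f,a) via R2 from edge(f,a)
round 1: derive flow(f,d) via R2 from edge(f,d)
round 1: derive flow(g,g) via R2 from edge(g,g)
round 1: derive flow(i,d) via R2 from edge(i,d)
round 1: derive flow(i,j) via R2 from edge(i,j)
round 1: derive flow(j,d) via R2 from edge(j,d)
round 1: derive flow(j,f) via R2 from edge(j,f)
round 1: derive flow(j,j) via R2 from edge(j,j)
round 2: derive flow(a,a) via R3 from flow(a,f), edge(f,a)
round 2: derive flow(a,d) via R3 from flow(a,f), edge(f,d)
round 2: derive flow(a,j) via R3 from flow(a,i), edge(i,j)
round 2: derive flow(d,d) via R3 from flow(d,f), edge(f,d)
round 2: derive flow(d,i) via R3 from flow(d,a), edge(a,i)
round 2: derive flow(f,f) via R3 from flow(f,a), edge(a,f)
round 2: derive flow(f,i) via R3 from flow(f,a), edge(a,i)
round 2: derive flow(f,j) via R3 from flow(f,d), edge(d,j)
round 2: derive flow(i,a) via R3 from flow(i,d), edge(d,a)
round 2: derive flow(i,f) via R3 from flow(i,d), edge(d,f)
round 2: derive flow(j,a) via R3 from flow(j,d), edge(d,a)
round 3: derive flow(i,i) via R3 from flow(i,a), edge(a,i)
round 3: derive flow(j,i) via R3 from flow(j,a), edge(a,i)

flow(a,a)
flow(a,d)
flow(a,f)
flow(a,i)
flow(a,j)
flow(d,a)
flow(d,d)
flow(d,f)
flow(d,i)
flow(d,j)
flow(f,a)
flow(f,d)
flow(f,f)
flow(f,i)
flow(f,j)
flow(g,g)
flow(i,a)
flow(i,d)
flow(i,f)
flow(i,i)
flow(i,j)
flow(j,a)
flow(j,d)
flow(j,f)
flow(j,i)
flow(j,j)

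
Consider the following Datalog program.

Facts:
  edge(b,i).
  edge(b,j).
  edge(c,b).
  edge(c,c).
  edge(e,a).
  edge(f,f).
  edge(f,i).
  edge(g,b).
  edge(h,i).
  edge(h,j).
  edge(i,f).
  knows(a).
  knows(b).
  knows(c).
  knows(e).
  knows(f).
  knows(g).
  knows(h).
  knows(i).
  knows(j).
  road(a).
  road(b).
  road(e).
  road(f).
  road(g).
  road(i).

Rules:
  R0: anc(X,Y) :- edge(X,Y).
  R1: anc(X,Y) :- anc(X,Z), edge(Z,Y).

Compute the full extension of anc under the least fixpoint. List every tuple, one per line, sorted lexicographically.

round 1: derive anc(b,i) via R0 from edge(b,i)
round 1: derive anc(b,j) via R0 from edge(b,j)
round 1: derive anc(c,b) via R0 from edge(c,b)
round 1: derive anc(c,c) via R0 from edge(c,c)
round 1: derive anc(e,a) via R0 from edge(e,a)
round 1: derive anc(f,f) via R0 from edge(f,f)
round 1: derive anc(f,i) via R0 from edge(f,i)
round 1: derive anc(g,b) via R0 from edge(g,b)
round 1: derive anc(h,i) via R0 from edge(h,i)
round 1: derive anc(h,j) via R0 from edge(h,j)
round 1: derive anc(i,f) via R0 from edge(i,f)
round 2: derive anc(b,f) via R1 from anc(b,i), edge(i,f)
round 2: derive anc(c,i) via R1 from anc(c,b), edge(b,i)
round 2: derive anc(c,j) via R1 from anc(c,b), edge(b,j)
round 2: derive anc(g,i) via R1 from anc(g,b), edge(b,i)
round 2: derive anc(g,j) via R1 from anc(g,b), edge(b,j)
round 2: derive anc(h,f) via R1 from anc(h,i), edge(i,f)
round 2: derive anc(i,i) via R1 from anc(i,f), edge(f,i)
round 3: derive anc(c,f) via R1 from anc(c,i), edge(i,f)
round 3: derive anc(g,f) via R1 from anc(g,i), edge(i,f)

anc(b,f)
anc(b,i)
anc(b,j)
anc(c,b)
anc(c,c)
anc(c,f)
anc(c,i)
anc(c,j)
anc(e,a)
anc(f,f)
anc(f,i)
anc(g,b)
anc(g,f)
anc(g,i)
anc(g,j)
anc(h,f)
anc(h,i)
anc(h,j)
anc(i,f)
anc(i,i)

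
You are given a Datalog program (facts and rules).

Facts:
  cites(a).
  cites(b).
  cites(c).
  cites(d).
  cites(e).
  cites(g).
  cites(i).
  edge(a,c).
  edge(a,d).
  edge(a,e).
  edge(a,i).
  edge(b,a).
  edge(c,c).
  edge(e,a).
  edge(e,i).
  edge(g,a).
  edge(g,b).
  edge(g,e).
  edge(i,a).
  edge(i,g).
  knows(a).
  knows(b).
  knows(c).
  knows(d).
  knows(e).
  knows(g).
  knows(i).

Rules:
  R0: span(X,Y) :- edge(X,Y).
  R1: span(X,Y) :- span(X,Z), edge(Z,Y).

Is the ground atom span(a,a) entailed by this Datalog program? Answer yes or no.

round 1: derive span(a,c) via R0 from edge(a,c)
round 1: derive span(a,d) via R0 from edge(a,d)
round 1: derive span(a,e) via R0 from edge(a,e)
round 1: derive span(a,i) via R0 from edge(a,i)
round 1: derive span(b,a) via R0 from edge(b,a)
round 1: derive span(c,c) via R0 from edge(c,c)
round 1: derive span(e,a) via R0 from edge(e,a)
round 1: derive span(e,i) via R0 from edge(e,i)
round 1: derive span(g,a) via R0 from edge(g,a)
round 1: derive span(g,b) via R0 from edge(g,b)
round 1: derive span(g,e) via R0 from edge(g,e)
round 1: derive span(i,a) via R0 from edge(i,a)
round 1: derive span(i,g) via R0 from edge(i,g)
round 2: derive span(a,a) via R1 from span(a,e), edge(e,a)
round 2: derive span(a,g) via R1 from span(a,i), edge(i,g)
round 2: derive span(b,c) via R1 from span(b,a), edge(a,c)
round 2: derive span(b,d) via R1 from span(b,a), edge(a,d)
round 2: derive span(b,e) via R1 from span(b,a), edge(a,e)
round 2: derive span(b,i) via R1 from span(b,a), edge(a,i)
round 2: derive span(e,c) via R1 from span(e,a), edge(a,c)
round 2: derive span(e,d) via R1 from span(e,a), edge(a,d)
round 2: derive span(e,e) via R1 from span(e,a), edge(a,e)
round 2: derive span(e,g) via R1 from span(e,i), edge(i,g)
round 2: derive span(g,c) via R1 from span(g,a), edge(a,c)
round 2: derive span(g,d) via R1 from span(g,a), edge(a,d)
round 2: derive span(g,i) via R1 from span(g,a), edge(a,i)
round 2: derive span(i,b) via R1 from span(i,g), edge(g,b)
round 2: derive span(i,c) via R1 from span(i,a), edge(a,c)
round 2: derive span(i,d) via R1 from span(i,a), edge(a,d)
round 2: derive span(i,e) via R1 from span(i,a), edge(a,e)
round 2: derive span(i,i) via R1 from span(i,a), edge(a,i)
round 3: derive span(a,b) via R1 from span(a,g), edge(g,b)
round 3: derive span(b,g) via R1 from span(b,i), edge(i,g)
round 3: derive span(e,b) via R1 from span(e,g), edge(g,b)
round 3: derive span(g,g) via R1 from span(g,i), edge(i,g)
round 4: derive span(b,b) via R1 from span(b,g), edge(g,b)

yes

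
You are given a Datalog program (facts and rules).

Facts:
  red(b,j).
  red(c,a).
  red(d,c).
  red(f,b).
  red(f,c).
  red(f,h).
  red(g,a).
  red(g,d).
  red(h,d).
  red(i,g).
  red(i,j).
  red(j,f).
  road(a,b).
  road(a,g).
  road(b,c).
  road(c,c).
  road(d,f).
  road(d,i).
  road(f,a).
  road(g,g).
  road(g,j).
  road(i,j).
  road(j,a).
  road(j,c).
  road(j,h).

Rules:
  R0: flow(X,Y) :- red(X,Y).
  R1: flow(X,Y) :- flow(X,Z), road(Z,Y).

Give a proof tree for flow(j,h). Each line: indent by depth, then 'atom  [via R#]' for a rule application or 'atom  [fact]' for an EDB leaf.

flow(j,h)  [via R1]
  flow(j,j)  [via R1]
    flow(j,g)  [via R1]
      flow(j,a)  [via R1]
        flow(j,f)  [via R0]
          red(j,f)  [fact]
        road(f,a)  [fact]
      road(a,g)  [fact]
    road(g,j)  [fact]
  road(j,h)  [fact]

round 1: derive flow(b,j) via R0 from red(b,j)
round 1: derive flow(c,a) via R0 from red(c,a)
round 1: derive flow(d,c) via R0 from red(d,c)
round 1: derive flow(f,b) via R0 from red(f,b)
round 1: derive flow(f,c) via R0 from red(f,c)
round 1: derive flow(f,h) via R0 from red(f,h)
round 1: derive flow(g,a) via R0 from red(g,a)
round 1: derive flow(g,d) via R0 from red(g,d)
round 1: derive flow(h,d) via R0 from red(h,d)
round 1: derive flow(i,g) via R0 from red(i,g)
round 1: derive flow(i,j) via R0 from red(i,j)
round 1: derive flow(j,f) via R0 from red(j,f)
round 2: derive flow(b,a) via R1 from flow(b,j), road(j,a)
round 2: derive flow(b,c) via R1 from flow(b,j), road(j,c)
round 2: derive flow(b,h) via R1 from flow(b,j), road(j,h)
round 2: derive flow(c,b) via R1 from flow(c,a), road(a,b)
round 2: derive flow(c,g) via R1 from flow(c,a), road(a,g)
round 2: derive flow(g,b) via R1 from flow(g,a), road(a,b)
round 2: derive flow(g,f) via R1 from flow(g,d), road(d,f)
round 2: derive flow(g,g) via R1 from flow(g,a), road(a,g)
round 2: derive flow(g,i) via R1 from flow(g,d), road(d,i)
round 2: derive flow(h,f) via R1 from flow(h,d), road(d,f)
round 2: derive flow(h,i) via R1 from flow(h,d), road(d,i)
round 2: derive flow(i,a) via R1 from flow(i,j), road(j,a)
round 2: derive flow(i,c) via R1 from flow(i,j), road(j,c)
round 2: derive flow(i,h) via R1 from flow(i,j), road(j,h)
round 2: derive flow(j,a) via R1 from flow(j,f), road(f,a)
round 3: derive flow(b,b) via R1 from flow(b,a), road(a,b)
round 3: derive flow(b,g) via R1 from flow(b,a), road(a,g)
round 3: derive flow(c,c) via R1 from flow(c,b), road(b,c)
round 3: derive flow(c,j) via R1 from flow(c,g), road(g,j)
round 3: derive flow(g,c) via R1 from flow(g,b), road(b,c)
round 3: derive flow(g,j) via R1 from flow(g,g), road(g,j)
round 3: derive flow(h,a) via R1 from flow(h,f), road(f,a)
round 3: derive flow(h,j) via R1 from flow(h,i), road(i,j)
round 3: derive flow(i,b) via R1 from flow(i,a), road(a,b)
round 3: derive flow(j,b) via R1 from flow(j,a), road(a,b)
round 3: derive flow(j,g) via R1 from flow(j,a), road(a,g)
round 4: derive flow(c,h) via R1 from flow(c,j), road(j,h)
round 4: derive flow(g,h) via R1 from flow(g,j), road(j,h)
round 4: derive flow(h,b) via R1 from flow(h,a), road(a,b)
round 4: derive flow(h,c) via R1 from flow(h,j), road(j,c)
round 4: derive flow(h,g) via R1 from flow(h,a), road(a,g)
round 4: derive flow(h,h) via R1 from flow(h,j), road(j,h)
round 4: derive flow(j,c) via R1 from flow(j,b), road(b,c)
round 4: derive flow(j,j) via R1 from flow(j,g), road(g,j)
round 5: derive flow(j,h) via R1 from flow(j,j), road(j,h)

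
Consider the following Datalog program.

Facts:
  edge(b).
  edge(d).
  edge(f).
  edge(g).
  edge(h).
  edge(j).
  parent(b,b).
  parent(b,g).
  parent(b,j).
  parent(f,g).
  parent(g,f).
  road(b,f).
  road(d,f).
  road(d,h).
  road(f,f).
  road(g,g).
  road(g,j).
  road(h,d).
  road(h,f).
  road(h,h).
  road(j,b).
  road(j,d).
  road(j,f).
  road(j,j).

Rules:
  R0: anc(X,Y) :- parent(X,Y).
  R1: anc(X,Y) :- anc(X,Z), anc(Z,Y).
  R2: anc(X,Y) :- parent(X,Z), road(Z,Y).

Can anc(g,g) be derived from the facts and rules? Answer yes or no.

yes

round 1: derive anc(b,b) via R0 from parent(b,b)
round 1: derive anc(b,g) via R0 from parent(b,g)
round 1: derive anc(b,j) via R0 from parent(b,j)
round 1: derive anc(f,g) via R0 from parent(f,g)
round 1: derive anc(g,f) via R0 from parent(g,f)
round 1: derive anc(b,d) via R2 from parent(b,j), road(j,d)
round 1: derive anc(b,f) via R2 from parent(b,b), road(b,f)
round 1: derive anc(f,j) via R2 from parent(f,g), road(g,j)
round 2: derive anc(f,f) via R1 from anc(f,g), anc(g,f)
round 2: derive anc(g,g) via R1 from anc(g,f), anc(f,g)
round 2: derive anc(g,j) via R1 from anc(g,f), anc(f,j)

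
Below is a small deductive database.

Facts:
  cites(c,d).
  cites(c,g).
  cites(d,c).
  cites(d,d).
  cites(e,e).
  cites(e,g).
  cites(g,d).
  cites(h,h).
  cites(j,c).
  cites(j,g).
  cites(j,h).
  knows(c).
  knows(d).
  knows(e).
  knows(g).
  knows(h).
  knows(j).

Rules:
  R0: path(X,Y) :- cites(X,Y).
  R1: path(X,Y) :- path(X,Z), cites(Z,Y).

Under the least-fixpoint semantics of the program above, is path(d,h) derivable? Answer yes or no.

round 1: derive path(c,d) via R0 from cites(c,d)
round 1: derive path(c,g) via R0 from cites(c,g)
round 1: derive path(d,c) via R0 from cites(d,c)
round 1: derive path(d,d) via R0 from cites(d,d)
round 1: derive path(e,e) via R0 from cites(e,e)
round 1: derive path(e,g) via R0 from cites(e,g)
round 1: derive path(g,d) via R0 from cites(g,d)
round 1: derive path(h,h) via R0 from cites(h,h)
round 1: derive path(j,c) via R0 from cites(j,c)
round 1: derive path(j,g) via R0 from cites(j,g)
round 1: derive path(j,h) via R0 from cites(j,h)
round 2: derive path(c,c) via R1 from path(c,d), cites(d,c)
round 2: derive path(d,g) via R1 from path(d,c), cites(c,g)
round 2: derive path(e,d) via R1 from path(e,g), cites(g,d)
round 2: derive path(g,c) via R1 from path(g,d), cites(d,c)
round 2: derive path(j,d) via R1 from path(j,c), cites(c,d)
round 3: derive path(e,c) via R1 from path(e,d), cites(d,c)
round 3: derive path(g,g) via R1 from path(g,c), cites(c,g)

no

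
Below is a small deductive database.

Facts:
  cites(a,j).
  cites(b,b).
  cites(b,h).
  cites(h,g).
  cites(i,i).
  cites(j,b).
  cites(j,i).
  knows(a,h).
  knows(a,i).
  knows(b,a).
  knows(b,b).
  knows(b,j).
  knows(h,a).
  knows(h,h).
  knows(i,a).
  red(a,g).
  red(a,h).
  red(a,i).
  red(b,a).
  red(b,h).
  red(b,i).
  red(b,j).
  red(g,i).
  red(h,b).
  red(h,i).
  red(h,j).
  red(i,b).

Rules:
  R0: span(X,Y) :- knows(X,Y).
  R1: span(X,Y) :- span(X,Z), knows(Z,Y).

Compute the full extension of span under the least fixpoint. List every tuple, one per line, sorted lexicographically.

round 1: derive span(a,h) via R0 from knows(a,h)
round 1: derive span(a,i) via R0 from knows(a,i)
round 1: derive span(b,a) via R0 from knows(b,a)
round 1: derive span(b,b) via R0 from knows(b,b)
round 1: derive span(b,j) via R0 from knows(b,j)
round 1: derive span(h,a) via R0 from knows(h,a)
round 1: derive span(h,h) via R0 from knows(h,h)
round 1: derive span(i,a) via R0 from knows(i,a)
round 2: derive span(a,a) via R1 from span(a,h), knows(h,a)
round 2: derive span(b,h) via R1 from span(b,a), knows(a,h)
round 2: derive span(b,i) via R1 from span(b,a), knows(a,i)
round 2: derive span(h,i) via R1 from span(h,a), knows(a,i)
round 2: derive span(i,h) via R1 from span(i,a), knows(a,h)
round 2: derive span(i,i) via R1 from span(i,a), knows(a,i)

span(a,a)
span(a,h)
span(a,i)
span(b,a)
span(b,b)
span(b,h)
span(b,i)
span(b,j)
span(h,a)
span(h,h)
span(h,i)
span(i,a)
span(i,h)
span(i,i)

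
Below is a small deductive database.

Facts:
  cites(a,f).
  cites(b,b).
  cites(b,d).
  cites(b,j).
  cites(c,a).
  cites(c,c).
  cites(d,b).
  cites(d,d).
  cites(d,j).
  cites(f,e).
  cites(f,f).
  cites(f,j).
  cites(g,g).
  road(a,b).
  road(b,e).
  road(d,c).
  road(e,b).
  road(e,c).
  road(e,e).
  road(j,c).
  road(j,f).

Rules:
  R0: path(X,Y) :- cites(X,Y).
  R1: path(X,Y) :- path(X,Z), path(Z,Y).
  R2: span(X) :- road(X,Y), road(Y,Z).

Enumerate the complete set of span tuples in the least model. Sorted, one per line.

round 1: derive span(a) via R2 from road(a,b), road(b,e)
round 1: derive span(b) via R2 from road(b,e), road(e,b)
round 1: derive span(e) via R2 from road(e,b), road(b,e)

span(a)
span(b)
span(e)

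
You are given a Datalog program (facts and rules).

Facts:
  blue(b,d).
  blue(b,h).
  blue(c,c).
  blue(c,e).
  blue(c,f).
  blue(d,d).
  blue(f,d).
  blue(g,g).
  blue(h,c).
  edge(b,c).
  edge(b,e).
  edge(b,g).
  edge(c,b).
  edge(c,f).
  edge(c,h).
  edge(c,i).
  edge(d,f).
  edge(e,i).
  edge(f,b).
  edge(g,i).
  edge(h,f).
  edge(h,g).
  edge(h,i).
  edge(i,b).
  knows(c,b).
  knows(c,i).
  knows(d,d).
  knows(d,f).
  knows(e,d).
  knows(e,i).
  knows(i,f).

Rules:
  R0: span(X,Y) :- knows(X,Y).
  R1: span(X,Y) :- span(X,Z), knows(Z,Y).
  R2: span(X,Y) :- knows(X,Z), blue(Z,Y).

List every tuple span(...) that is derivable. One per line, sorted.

round 1: derive span(c,b) via R0 from knows(c,b)
round 1: derive span(c,i) via R0 from knows(c,i)
round 1: derive span(d,d) via R0 from knows(d,d)
round 1: derive span(d,f) via R0 from knows(d,f)
round 1: derive span(e,d) via R0 from knows(e,d)
round 1: derive span(e,i) via R0 from knows(e,i)
round 1: derive span(i,f) via R0 from knows(i,f)
round 1: derive span(c,d) via R2 from knows(c,b), blue(b,d)
round 1: derive span(c,h) via R2 from knows(c,b), blue(b,h)
round 1: derive span(i,d) via R2 from knows(i,f), blue(f,d)
round 2: derive span(c,f) via R1 from span(c,d), knows(d,f)
round 2: derive span(e,f) via R1 from span(e,d), knows(d,f)

span(c,b)
span(c,d)
span(c,f)
span(c,h)
span(c,i)
span(d,d)
span(d,f)
span(e,d)
span(e,f)
span(e,i)
span(i,d)
span(i,f)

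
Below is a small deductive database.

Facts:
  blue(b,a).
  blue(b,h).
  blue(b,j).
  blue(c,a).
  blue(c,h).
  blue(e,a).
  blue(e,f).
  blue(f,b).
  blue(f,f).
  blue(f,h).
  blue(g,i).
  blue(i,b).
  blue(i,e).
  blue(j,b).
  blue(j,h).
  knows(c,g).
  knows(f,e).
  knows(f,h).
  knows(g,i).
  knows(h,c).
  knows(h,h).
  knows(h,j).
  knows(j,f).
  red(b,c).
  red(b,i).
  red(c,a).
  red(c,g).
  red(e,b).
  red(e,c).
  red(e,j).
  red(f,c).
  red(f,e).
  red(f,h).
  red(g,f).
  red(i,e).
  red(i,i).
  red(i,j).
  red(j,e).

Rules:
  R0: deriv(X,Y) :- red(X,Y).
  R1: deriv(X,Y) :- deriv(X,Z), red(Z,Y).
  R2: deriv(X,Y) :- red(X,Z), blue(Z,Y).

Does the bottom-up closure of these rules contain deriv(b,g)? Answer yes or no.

yes

round 1: derive deriv(b,c) via R0 from red(b,c)
round 1: derive deriv(b,i) via R0 from red(b,i)
round 1: derive deriv(c,a) via R0 from red(c,a)
round 1: derive deriv(c,g) via R0 from red(c,g)
round 1: derive deriv(e,b) via R0 from red(e,b)
round 1: derive deriv(e,c) via R0 from red(e,c)
round 1: derive deriv(e,j) via R0 from red(e,j)
round 1: derive deriv(f,c) via R0 from red(f,c)
round 1: derive deriv(f,e) via R0 from red(f,e)
round 1: derive deriv(f,h) via R0 from red(f,h)
round 1: derive deriv(g,f) via R0 from red(g,f)
round 1: derive deriv(i,e) via R0 from red(i,e)
round 1: derive deriv(i,i) via R0 from red(i,i)
round 1: derive deriv(i,j) via R0 from red(i,j)
round 1: derive deriv(j,e) via R0 from red(j,e)
round 1: derive deriv(b,a) via R2 from red(b,c), blue(c,a)
round 1: derive deriv(b,b) via R2 from red(b,i), blue(i,b)
round 1: derive deriv(b,e) via R2 from red(b,i), blue(i,e)
round 1: derive deriv(b,h) via R2 from red(b,c), blue(c,h)
round 1: derive deriv(c,i) via R2 from red(c,g), blue(g,i)
round 1: derive deriv(e,a) via R2 from red(e,b), blue(b,a)
round 1: derive deriv(e,h) via R2 from red(e,b), blue(b,h)
round 1: derive deriv(f,a) via R2 from red(f,c), blue(c,a)
round 1: derive deriv(f,f) via R2 from red(f,e), blue(e,f)
round 1: derive deriv(g,b) via R2 from red(g,f), blue(f,b)
round 1: derive deriv(g,h) via R2 from red(g,f), blue(f,h)
round 1: derive deriv(i,a) via R2 from red(i,e), blue(e,a)
round 1: derive deriv(i,b) via R2 from red(i,i), blue(i,b)
round 1: derive deriv(i,f) via R2 from red(i,e), blue(e,f)
round 1: derive deriv(i,h) via R2 from red(i,j), blue(j,h)
round 1: derive deriv(j,a) via R2 from red(j,e), blue(e,a)
round 1: derive deriv(j,f) via R2 from red(j,e), blue(e,f)
round 2: derive deriv(b,g) via R1 from deriv(b,c), red(c,g)
round 2: derive deriv(b,j) via R1 from deriv(b,e), red(e,j)
round 2: derive deriv(c,e) via R1 from deriv(c,i), red(i,e)
round 2: derive deriv(c,f) via R1 from deriv(c,g), red(g,f)
round 2: derive deriv(c,j) via R1 from deriv(c,i), red(i,j)
round 2: derive deriv(e,e) via R1 from deriv(e,j), red(j,e)
round 2: derive deriv(e,g) via R1 from deriv(e,c), red(c,g)
round 2: derive deriv(e,i) via R1 from deriv(e,b), red(b,i)
round 2: derive deriv(f,b) via R1 from deriv(f,e), red(e,b)
round 2: derive deriv(f,g) via R1 from deriv(f,c), red(c,g)
round 2: derive deriv(f,j) via R1 from deriv(f,e), red(e,j)
round 2: derive deriv(g,c) via R1 from deriv(g,b), red(b,c)
round 2: derive deriv(g,e) via R1 from deriv(g,f), red(f,e)
round 2: derive deriv(g,i) via R1 from deriv(g,b), red(b,i)
round 2: derive deriv(i,c) via R1 from deriv(i,b), red(b,c)
round 2: derive deriv(j,b) via R1 from deriv(j,e), red(e,b)
round 2: derive deriv(j,c) via R1 from deriv(j,e), red(e,c)
round 2: derive deriv(j,h) via R1 from deriv(j,f), red(f,h)
round 2: derive deriv(j,j) via R1 from deriv(j,e), red(e,j)
round 3: derive deriv(b,f) via R1 from deriv(b,g), red(g,f)
round 3: derive deriv(c,b) via R1 from deriv(c,e), red(e,b)
round 3: derive deriv(c,c) via R1 from deriv(c,e), red(e,c)
round 3: derive deriv(c,h) via R1 from deriv(c,f), red(f,h)
round 3: derive deriv(e,f) via R1 from deriv(e,g), red(g,f)
round 3: derive deriv(f,i) via R1 from deriv(f,b), red(b,i)
round 3: derive deriv(g,a) via R1 from deriv(g,c), red(c,a)
round 3: derive deriv(g,g) via R1 from deriv(g,c), red(c,g)
round 3: derive deriv(g,j) via R1 from deriv(g,e), red(e,j)
round 3: derive deriv(i,g) via R1 from deriv(i,c), red(c,g)
round 3: derive deriv(j,g) via R1 from deriv(j,c), red(c,g)
round 3: derive deriv(j,i) via R1 from deriv(j,b), red(b,i)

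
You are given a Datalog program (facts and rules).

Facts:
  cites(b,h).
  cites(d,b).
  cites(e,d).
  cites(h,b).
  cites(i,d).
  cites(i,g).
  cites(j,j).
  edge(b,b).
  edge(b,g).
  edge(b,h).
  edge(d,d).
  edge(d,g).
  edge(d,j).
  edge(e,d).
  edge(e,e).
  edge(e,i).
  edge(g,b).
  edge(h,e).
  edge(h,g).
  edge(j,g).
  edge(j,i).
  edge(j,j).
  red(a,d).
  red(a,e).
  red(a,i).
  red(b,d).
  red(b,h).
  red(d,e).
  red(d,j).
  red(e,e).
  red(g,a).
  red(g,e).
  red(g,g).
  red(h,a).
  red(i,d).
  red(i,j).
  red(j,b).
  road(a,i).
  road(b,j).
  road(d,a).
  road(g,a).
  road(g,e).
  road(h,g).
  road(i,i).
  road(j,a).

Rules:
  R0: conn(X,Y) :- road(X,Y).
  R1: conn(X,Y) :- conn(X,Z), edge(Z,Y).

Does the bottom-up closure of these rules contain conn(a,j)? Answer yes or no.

round 1: derive conn(a,i) via R0 from road(a,i)
round 1: derive conn(b,j) via R0 from road(b,j)
round 1: derive conn(d,a) via R0 from road(d,a)
round 1: derive conn(g,a) via R0 from road(g,a)
round 1: derive conn(g,e) via R0 from road(g,e)
round 1: derive conn(h,g) via R0 from road(h,g)
round 1: derive conn(i,i) via R0 from road(i,i)
round 1: derive conn(j,a) via R0 from road(j,a)
round 2: derive conn(b,g) via R1 from conn(b,j), edge(j,g)
round 2: derive conn(b,i) via R1 from conn(b,j), edge(j,i)
round 2: derive conn(g,d) via R1 from conn(g,e), edge(e,d)
round 2: derive conn(g,i) via R1 from conn(g,e), edge(e,i)
round 2: derive conn(h,b) via R1 from conn(h,g), edge(g,b)
round 3: derive conn(b,b) via R1 from conn(b,g), edge(g,b)
round 3: derive conn(g,g) via R1 from conn(g,d), edge(d,g)
round 3: derive conn(g,j) via R1 from conn(g,d), edge(d,j)
round 3: derive conn(h,h) via R1 from conn(h,b), edge(b,h)
round 4: derive conn(b,h) via R1 from conn(b,b), edge(b,h)
round 4: derive conn(g,b) via R1 from conn(g,g), edge(g,b)
round 4: derive conn(h,e) via R1 from conn(h,h), edge(h,e)
round 5: derive conn(b,e) via R1 from conn(b,h), edge(h,e)
round 5: derive conn(g,h) via R1 from conn(g,b), edge(b,h)
round 5: derive conn(h,d) via R1 from conn(h,e), edge(e,d)
round 5: derive conn(h,i) via R1 from conn(h,e), edge(e,i)
round 6: derive conn(b,d) via R1 from conn(b,e), edge(e,d)
round 6: derive conn(h,j) via R1 from conn(h,d), edge(d,j)

no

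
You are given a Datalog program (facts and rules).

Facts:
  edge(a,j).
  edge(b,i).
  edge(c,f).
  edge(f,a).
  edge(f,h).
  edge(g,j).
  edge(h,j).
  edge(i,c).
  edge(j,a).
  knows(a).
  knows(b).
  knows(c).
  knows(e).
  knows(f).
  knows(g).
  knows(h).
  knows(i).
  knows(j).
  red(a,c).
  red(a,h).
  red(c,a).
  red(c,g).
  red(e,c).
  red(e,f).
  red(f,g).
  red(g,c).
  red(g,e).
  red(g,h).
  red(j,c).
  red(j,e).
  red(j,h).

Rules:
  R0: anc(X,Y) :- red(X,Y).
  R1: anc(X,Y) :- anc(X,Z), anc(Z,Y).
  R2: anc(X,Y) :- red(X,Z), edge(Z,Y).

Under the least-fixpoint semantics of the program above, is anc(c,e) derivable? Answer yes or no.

round 1: derive anc(a,c) via R0 from red(a,c)
round 1: derive anc(a,h) via R0 from red(a,h)
round 1: derive anc(c,a) via R0 from red(c,a)
round 1: derive anc(c,g) via R0 from red(c,g)
round 1: derive anc(e,c) via R0 from red(e,c)
round 1: derive anc(e,f) via R0 from red(e,f)
round 1: derive anc(f,g) via R0 from red(f,g)
round 1: derive anc(g,c) via R0 from red(g,c)
round 1: derive anc(g,e) via R0 from red(g,e)
round 1: derive anc(g,h) via R0 from red(g,h)
round 1: derive anc(j,c) via R0 from red(j,c)
round 1: derive anc(j,e) via R0 from red(j,e)
round 1: derive anc(j,h) via R0 from red(j,h)
round 1: derive anc(a,f) via R2 from red(a,c), edge(c,f)
round 1: derive anc(a,j) via R2 from red(a,h), edge(h,j)
round 1: derive anc(c,j) via R2 from red(c,a), edge(a,j)
round 1: derive anc(e,a) via R2 from red(e,f), edge(f,a)
round 1: derive anc(e,h) via R2 from red(e,f), edge(f,h)
round 1: derive anc(f,j) via R2 from red(f,g), edge(g,j)
round 1: derive anc(g,f) via R2 from red(g,c), edge(c,f)
round 1: derive anc(g,j) via R2 from red(g,h), edge(h,j)
round 1: derive anc(j,f) via R2 from red(j,c), edge(c,f)
round 1: derive anc(j,j) via R2 from red(j,h), edge(h,j)
round 2: derive anc(a,a) via R1 from anc(a,c), anc(c,a)
round 2: derive anc(a,e) via R1 from anc(a,j), anc(j,e)
round 2: derive anc(a,g) via R1 from anc(a,c), anc(c,g)
round 2: derive anc(c,c) via R1 from anc(c,a), anc(a,c)
round 2: derive anc(c,e) via R1 from anc(c,g), anc(g,e)
round 2: derive anc(c,f) via R1 from anc(c,a), anc(a,f)
round 2: derive anc(c,h) via R1 from anc(c,a), anc(a,h)
round 2: derive anc(e,g) via R1 from anc(e,c), anc(c,g)
round 2: derive anc(e,j) via R1 from anc(e,a), anc(a,j)
round 2: derive anc(f,c) via R1 from anc(f,g), anc(g,c)
round 2: derive anc(f,e) via R1 from anc(f,g), anc(g,e)
round 2: derive anc(f,f) via R1 from anc(f,g), anc(g,f)
round 2: derive anc(f,h) via R1 from anc(f,g), anc(g,h)
round 2: derive anc(g,a) via R1 from anc(g,c), anc(c,a)
round 2: derive anc(g,g) via R1 from anc(g,c), anc(c,g)
round 2: derive anc(j,a) via R1 from anc(j,c), anc(c,a)
round 2: derive anc(j,g) via R1 from anc(j,c), anc(c,g)
round 3: derive anc(e,e) via R1 from anc(e,a), anc(a,e)
round 3: derive anc(f,a) via R1 from anc(f,c), anc(c,a)

yes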